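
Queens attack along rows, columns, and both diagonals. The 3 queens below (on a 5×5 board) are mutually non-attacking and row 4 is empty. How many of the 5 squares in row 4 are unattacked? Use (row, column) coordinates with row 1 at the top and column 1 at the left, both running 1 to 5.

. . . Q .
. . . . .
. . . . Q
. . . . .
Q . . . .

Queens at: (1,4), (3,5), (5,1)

1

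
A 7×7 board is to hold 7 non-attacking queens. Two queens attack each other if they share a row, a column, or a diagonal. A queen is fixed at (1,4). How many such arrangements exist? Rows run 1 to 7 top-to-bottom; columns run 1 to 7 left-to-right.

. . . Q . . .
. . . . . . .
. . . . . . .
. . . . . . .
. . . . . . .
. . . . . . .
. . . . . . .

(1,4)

Branch on row 2: col 1 → 2; col 2 → 1; col 6 → 1; col 7 → 2.
Sum: 2 + 1 + 1 + 2 = 6.

6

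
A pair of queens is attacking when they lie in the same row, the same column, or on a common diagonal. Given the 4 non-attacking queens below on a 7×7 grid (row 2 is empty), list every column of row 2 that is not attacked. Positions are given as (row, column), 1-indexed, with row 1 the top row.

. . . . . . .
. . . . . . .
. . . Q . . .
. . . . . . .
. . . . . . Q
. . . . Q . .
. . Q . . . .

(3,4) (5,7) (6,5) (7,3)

columns 2, 6

(3,4) attacks row 2 at column 4 and diagonals 3, 5.
(5,7) attacks row 2 at column 7 and diagonals 4.
(6,5) attacks row 2 at column 5 and diagonals 1.
(7,3) attacks row 2 at column 3.
Attacked columns: {1, 3, 4, 5, 7}. Safe: {2, 6}.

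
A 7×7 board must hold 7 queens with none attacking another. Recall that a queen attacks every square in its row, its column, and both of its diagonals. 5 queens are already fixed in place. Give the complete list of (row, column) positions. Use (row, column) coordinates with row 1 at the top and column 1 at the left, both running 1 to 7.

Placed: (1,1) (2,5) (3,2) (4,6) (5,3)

(1,1) (2,5) (3,2) (4,6) (5,3) (6,7) (7,4)

Row 6: attacked by (1,1)→{1,6}; (2,5)→{1,5}; (3,2)→{2,5}; (4,6)→{4,6}; (5,3)→{2,3,4}. Safe: 7. Place at column 7.
Row 7: attacked by (1,1)→{1,7}; (2,5)→{5}; (3,2)→{2,6}; (4,6)→{3,6}; (5,3)→{1,3,5}; (6,7)→{6,7}. Safe: 4. Place at column 4.
Columns [1, 5, 2, 6, 3, 7, 4], r−c [0, -3, 1, -2, 2, -1, 3], r+c [2, 7, 5, 10, 8, 13, 11] are all distinct, so no two queens attack.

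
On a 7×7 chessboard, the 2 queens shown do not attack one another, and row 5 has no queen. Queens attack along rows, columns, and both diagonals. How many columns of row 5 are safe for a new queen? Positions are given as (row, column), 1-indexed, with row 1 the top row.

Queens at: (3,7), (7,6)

(3,7) attacks row 5 at column 7 and diagonals 5.
(7,6) attacks row 5 at column 6 and diagonals 4.
Attacked columns: {4, 5, 6, 7}. Safe: {1, 2, 3}.

3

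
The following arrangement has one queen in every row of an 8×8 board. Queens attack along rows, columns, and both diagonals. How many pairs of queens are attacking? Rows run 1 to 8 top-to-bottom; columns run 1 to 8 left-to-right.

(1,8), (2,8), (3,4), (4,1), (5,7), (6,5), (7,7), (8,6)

Same column: (1,8)–(2,8) (column 8); (5,7)–(7,7) (column 7).
Same diagonal: (7,7)–(8,6) (|7−8| = |7−6| = 1).
Total attacking pairs: 3.

3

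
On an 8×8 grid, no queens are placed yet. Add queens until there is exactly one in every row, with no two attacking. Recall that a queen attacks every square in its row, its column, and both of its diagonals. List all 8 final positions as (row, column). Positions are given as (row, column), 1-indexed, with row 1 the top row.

Row 1: Safe: 1, 2, 3, 4, 5, 6, 7, 8. Place at column 6.
Row 2: attacked by (1,6)→{5,6,7}. Safe: 1, 2, 3, 4, 8. Place at column 8.
Row 3: attacked by (1,6)→{4,6,8}; (2,8)→{7,8}. Safe: 1, 2, 3, 5. Place at column 2.
Row 4: attacked by (1,6)→{3,6}; (2,8)→{6,8}; (3,2)→{1,2,3}. Safe: 4, 5, 7. Place at column 4.
Row 5: attacked by (1,6)→{2,6}; (2,8)→{5,8}; (3,2)→{2,4}; (4,4)→{3,4,5}. Safe: 1, 7. Place at column 1.
Row 6: attacked by (1,6)→{1,6}; (2,8)→{4,8}; (3,2)→{2,5}; (4,4)→{2,4,6}; (5,1)→{1,2}. Safe: 3, 7. Place at column 7.
Row 7: attacked by (1,6)→{6}; (2,8)→{3,8}; (3,2)→{2,6}; (4,4)→{1,4,7}; (5,1)→{1,3}; (6,7)→{6,7,8}. Safe: 5. Place at column 5.
Row 8: attacked by (1,6)→{6}; (2,8)→{2,8}; (3,2)→{2,7}; (4,4)→{4,8}; (5,1)→{1,4}; (6,7)→{5,7}; (7,5)→{4,5,6}. Safe: 3. Place at column 3.
Columns [6, 8, 2, 4, 1, 7, 5, 3], r−c [-5, -6, 1, 0, 4, -1, 2, 5], r+c [7, 10, 5, 8, 6, 13, 12, 11] are all distinct, so no two queens attack.

(1,6) (2,8) (3,2) (4,4) (5,1) (6,7) (7,5) (8,3)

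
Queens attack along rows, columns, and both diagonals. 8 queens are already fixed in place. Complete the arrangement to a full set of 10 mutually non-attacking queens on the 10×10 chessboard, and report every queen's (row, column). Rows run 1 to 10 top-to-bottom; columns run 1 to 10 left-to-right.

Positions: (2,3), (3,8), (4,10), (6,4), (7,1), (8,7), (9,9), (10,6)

(1,5) (2,3) (3,8) (4,10) (5,2) (6,4) (7,1) (8,7) (9,9) (10,6)

Row 1: attacked by (2,3)→{2,3,4}; (3,8)→{6,8,10}; (4,10)→{7,10}; (6,4)→{4,9}; (7,1)→{1,7}; (8,7)→{7}; (9,9)→{1,9}; (10,6)→{6}. Safe: 5. Place at column 5.
Row 5: attacked by (1,5)→{1,5,9}; (2,3)→{3,6}; (3,8)→{6,8,10}; (4,10)→{9,10}; (6,4)→{3,4,5}; (7,1)→{1,3}; (8,7)→{4,7,10}; (9,9)→{5,9}; (10,6)→{1,6}. Safe: 2. Place at column 2.
Columns [5, 3, 8, 10, 2, 4, 1, 7, 9, 6], r−c [-4, -1, -5, -6, 3, 2, 6, 1, 0, 4], r+c [6, 5, 11, 14, 7, 10, 8, 15, 18, 16] are all distinct, so no two queens attack.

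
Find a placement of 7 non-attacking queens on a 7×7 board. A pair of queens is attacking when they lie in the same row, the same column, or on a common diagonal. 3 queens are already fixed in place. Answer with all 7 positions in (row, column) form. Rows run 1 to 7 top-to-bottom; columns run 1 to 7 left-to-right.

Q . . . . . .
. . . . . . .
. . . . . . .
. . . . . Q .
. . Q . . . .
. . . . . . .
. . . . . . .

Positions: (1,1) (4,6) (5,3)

Row 2: attacked by (1,1)→{1,2}; (4,6)→{4,6}; (5,3)→{3,6}. Safe: 5, 7. Place at column 5.
Row 3: attacked by (1,1)→{1,3}; (2,5)→{4,5,6}; (4,6)→{5,6,7}; (5,3)→{1,3,5}. Safe: 2. Place at column 2.
Row 6: attacked by (1,1)→{1,6}; (2,5)→{1,5}; (3,2)→{2,5}; (4,6)→{4,6}; (5,3)→{2,3,4}. Safe: 7. Place at column 7.
Row 7: attacked by (1,1)→{1,7}; (2,5)→{5}; (3,2)→{2,6}; (4,6)→{3,6}; (5,3)→{1,3,5}; (6,7)→{6,7}. Safe: 4. Place at column 4.
Columns [1, 5, 2, 6, 3, 7, 4], r−c [0, -3, 1, -2, 2, -1, 3], r+c [2, 7, 5, 10, 8, 13, 11] are all distinct, so no two queens attack.

(1,1) (2,5) (3,2) (4,6) (5,3) (6,7) (7,4)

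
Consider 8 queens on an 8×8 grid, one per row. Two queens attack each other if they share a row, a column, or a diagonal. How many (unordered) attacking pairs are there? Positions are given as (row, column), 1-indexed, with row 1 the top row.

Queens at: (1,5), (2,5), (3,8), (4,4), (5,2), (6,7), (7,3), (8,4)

4

Same column: (1,5)–(2,5) (column 5); (4,4)–(8,4) (column 4).
Same diagonal: (2,5)–(5,2) (|2−5| = |5−2| = 3); (7,3)–(8,4) (|7−8| = |3−4| = 1).
Total attacking pairs: 4.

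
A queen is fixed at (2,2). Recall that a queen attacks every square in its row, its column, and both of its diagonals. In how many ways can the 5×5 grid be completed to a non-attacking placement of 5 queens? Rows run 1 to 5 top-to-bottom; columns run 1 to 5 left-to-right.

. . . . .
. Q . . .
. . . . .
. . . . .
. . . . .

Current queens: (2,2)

Branch on row 1: col 4 → 1; col 5 → 1.
Sum: 1 + 1 = 2.

2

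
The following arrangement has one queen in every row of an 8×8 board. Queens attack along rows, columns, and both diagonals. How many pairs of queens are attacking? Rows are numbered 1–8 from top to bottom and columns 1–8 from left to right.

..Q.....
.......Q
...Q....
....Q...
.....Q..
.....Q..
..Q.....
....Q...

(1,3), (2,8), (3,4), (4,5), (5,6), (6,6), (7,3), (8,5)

7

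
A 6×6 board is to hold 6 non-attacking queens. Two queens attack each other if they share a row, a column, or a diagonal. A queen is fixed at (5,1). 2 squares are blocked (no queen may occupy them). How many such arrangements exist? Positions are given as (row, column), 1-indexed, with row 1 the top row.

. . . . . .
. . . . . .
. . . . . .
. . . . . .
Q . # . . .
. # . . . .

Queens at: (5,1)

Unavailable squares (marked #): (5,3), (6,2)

Branch on row 1: col 2 → 0; col 3 → 1; col 4 → 0; col 6 → 0.
Sum: 0 + 1 + 0 + 0 = 1.

1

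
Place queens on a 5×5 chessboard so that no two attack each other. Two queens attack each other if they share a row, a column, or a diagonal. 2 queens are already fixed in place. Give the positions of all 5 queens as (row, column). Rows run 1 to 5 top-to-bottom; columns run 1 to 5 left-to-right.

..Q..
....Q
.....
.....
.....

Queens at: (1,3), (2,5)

Row 3: attacked by (1,3)→{1,3,5}; (2,5)→{4,5}. Safe: 2. Place at column 2.
Row 4: attacked by (1,3)→{3}; (2,5)→{3,5}; (3,2)→{1,2,3}. Safe: 4. Place at column 4.
Row 5: attacked by (1,3)→{3}; (2,5)→{2,5}; (3,2)→{2,4}; (4,4)→{3,4,5}. Safe: 1. Place at column 1.
Columns [3, 5, 2, 4, 1], r−c [-2, -3, 1, 0, 4], r+c [4, 7, 5, 8, 6] are all distinct, so no two queens attack.

(1,3) (2,5) (3,2) (4,4) (5,1)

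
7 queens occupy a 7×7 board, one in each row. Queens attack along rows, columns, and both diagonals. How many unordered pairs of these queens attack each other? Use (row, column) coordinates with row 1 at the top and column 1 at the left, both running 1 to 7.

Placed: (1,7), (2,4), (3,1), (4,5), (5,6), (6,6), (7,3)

Same column: (5,6)–(6,6) (column 6).
Same diagonal: (4,5)–(5,6) (|4−5| = |5−6| = 1).
Total attacking pairs: 2.

2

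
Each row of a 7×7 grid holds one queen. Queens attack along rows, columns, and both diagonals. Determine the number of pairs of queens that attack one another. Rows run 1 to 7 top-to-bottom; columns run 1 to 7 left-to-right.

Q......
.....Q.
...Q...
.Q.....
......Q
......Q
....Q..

4

Same column: (5,7)–(6,7) (column 7).
Same diagonal: (3,4)–(6,7) (|3−6| = |4−7| = 3); (4,2)–(7,5) (|4−7| = |2−5| = 3); (5,7)–(7,5) (|5−7| = |7−5| = 2).
Total attacking pairs: 4.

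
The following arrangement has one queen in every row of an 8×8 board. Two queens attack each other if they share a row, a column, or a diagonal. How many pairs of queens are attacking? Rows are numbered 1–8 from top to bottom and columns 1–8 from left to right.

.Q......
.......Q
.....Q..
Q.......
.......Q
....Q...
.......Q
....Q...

Same column: (2,8)–(5,8) (column 8); (2,8)–(7,8) (column 8); (5,8)–(7,8) (column 8); (6,5)–(8,5) (column 5).
Same diagonal: (1,2)–(7,8) (|1−7| = |2−8| = 6); (3,6)–(5,8) (|3−5| = |6−8| = 2); (4,1)–(8,5) (|4−8| = |1−5| = 4); (5,8)–(8,5) (|5−8| = |8−5| = 3).
Total attacking pairs: 8.

8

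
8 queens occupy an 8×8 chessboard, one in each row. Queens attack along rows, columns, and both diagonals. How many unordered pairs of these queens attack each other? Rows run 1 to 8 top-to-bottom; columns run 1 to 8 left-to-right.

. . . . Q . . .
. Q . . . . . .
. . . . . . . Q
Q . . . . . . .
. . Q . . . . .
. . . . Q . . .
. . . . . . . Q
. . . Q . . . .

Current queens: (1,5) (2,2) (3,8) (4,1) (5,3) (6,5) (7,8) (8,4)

Same column: (1,5)–(6,5) (column 5); (3,8)–(7,8) (column 8).
Same diagonal: (3,8)–(6,5) (|3−6| = |8−5| = 3).
Total attacking pairs: 3.

3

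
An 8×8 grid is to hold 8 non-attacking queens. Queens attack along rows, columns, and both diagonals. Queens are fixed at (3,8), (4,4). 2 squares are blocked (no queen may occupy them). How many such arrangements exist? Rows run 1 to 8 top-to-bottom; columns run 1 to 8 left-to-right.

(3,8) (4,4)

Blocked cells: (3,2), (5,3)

Branch on row 1: col 2 → 0; col 3 → 1; col 5 → 2.
Sum: 0 + 1 + 2 = 3.

3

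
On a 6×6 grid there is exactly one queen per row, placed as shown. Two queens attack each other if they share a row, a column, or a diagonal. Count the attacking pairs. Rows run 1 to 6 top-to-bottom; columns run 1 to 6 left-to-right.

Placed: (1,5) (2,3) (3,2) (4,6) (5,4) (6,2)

3

Same column: (3,2)–(6,2) (column 2).
Same diagonal: (2,3)–(3,2) (|2−3| = |3−2| = 1); (3,2)–(5,4) (|3−5| = |2−4| = 2).
Total attacking pairs: 3.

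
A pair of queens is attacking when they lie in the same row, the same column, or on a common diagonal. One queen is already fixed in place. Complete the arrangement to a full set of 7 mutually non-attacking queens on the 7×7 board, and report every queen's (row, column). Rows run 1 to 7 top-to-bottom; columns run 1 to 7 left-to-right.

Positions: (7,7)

(1,3) (2,6) (3,2) (4,5) (5,1) (6,4) (7,7)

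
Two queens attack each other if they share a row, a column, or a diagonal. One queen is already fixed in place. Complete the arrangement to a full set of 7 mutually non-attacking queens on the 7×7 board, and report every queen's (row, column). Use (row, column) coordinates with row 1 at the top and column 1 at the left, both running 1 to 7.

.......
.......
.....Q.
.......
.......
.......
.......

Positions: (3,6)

(1,7) (2,3) (3,6) (4,2) (5,5) (6,1) (7,4)

Row 1: attacked by (3,6)→{4,6}. Safe: 1, 2, 3, 5, 7. Place at column 7.
Row 2: attacked by (1,7)→{6,7}; (3,6)→{5,6,7}. Safe: 1, 2, 3, 4. Place at column 3.
Row 4: attacked by (1,7)→{4,7}; (2,3)→{1,3,5}; (3,6)→{5,6,7}. Safe: 2. Place at column 2.
Row 5: attacked by (1,7)→{3,7}; (2,3)→{3,6}; (3,6)→{4,6}; (4,2)→{1,2,3}. Safe: 5. Place at column 5.
Row 6: attacked by (1,7)→{2,7}; (2,3)→{3,7}; (3,6)→{3,6}; (4,2)→{2,4}; (5,5)→{4,5,6}. Safe: 1. Place at column 1.
Row 7: attacked by (1,7)→{1,7}; (2,3)→{3}; (3,6)→{2,6}; (4,2)→{2,5}; (5,5)→{3,5,7}; (6,1)→{1,2}. Safe: 4. Place at column 4.
Columns [7, 3, 6, 2, 5, 1, 4], r−c [-6, -1, -3, 2, 0, 5, 3], r+c [8, 5, 9, 6, 10, 7, 11] are all distinct, so no two queens attack.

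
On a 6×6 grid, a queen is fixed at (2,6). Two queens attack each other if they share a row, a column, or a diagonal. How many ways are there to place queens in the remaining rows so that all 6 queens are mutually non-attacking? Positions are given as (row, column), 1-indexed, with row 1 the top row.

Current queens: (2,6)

1

Branch on row 1: col 1 → 0; col 2 → 0; col 3 → 1; col 4 → 0.
Sum: 0 + 0 + 1 + 0 = 1.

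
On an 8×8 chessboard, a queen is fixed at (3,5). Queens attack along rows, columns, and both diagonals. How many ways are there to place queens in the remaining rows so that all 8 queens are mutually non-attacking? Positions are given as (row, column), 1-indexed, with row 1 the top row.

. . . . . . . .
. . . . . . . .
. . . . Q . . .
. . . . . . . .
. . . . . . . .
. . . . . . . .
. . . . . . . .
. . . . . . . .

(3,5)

Branch on row 1: col 1 → 1; col 2 → 1; col 4 → 6; col 6 → 3; col 8 → 1.
Sum: 1 + 1 + 6 + 3 + 1 = 12.

12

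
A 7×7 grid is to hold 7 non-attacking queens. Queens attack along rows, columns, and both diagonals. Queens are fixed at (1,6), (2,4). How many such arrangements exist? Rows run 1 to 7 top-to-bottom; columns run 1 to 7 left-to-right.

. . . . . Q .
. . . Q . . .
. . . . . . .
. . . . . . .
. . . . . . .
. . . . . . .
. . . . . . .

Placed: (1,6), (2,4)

Branch on row 3: col 1 → 0; col 2 → 1; col 7 → 1.
Sum: 0 + 1 + 1 = 2.

2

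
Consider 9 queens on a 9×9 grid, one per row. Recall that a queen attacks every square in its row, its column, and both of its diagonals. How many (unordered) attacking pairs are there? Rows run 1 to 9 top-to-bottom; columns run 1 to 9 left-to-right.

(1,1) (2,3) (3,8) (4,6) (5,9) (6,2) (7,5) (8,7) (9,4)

All columns are distinct and no two queens satisfy |Δrow| = |Δcol|, so no pair attacks.

0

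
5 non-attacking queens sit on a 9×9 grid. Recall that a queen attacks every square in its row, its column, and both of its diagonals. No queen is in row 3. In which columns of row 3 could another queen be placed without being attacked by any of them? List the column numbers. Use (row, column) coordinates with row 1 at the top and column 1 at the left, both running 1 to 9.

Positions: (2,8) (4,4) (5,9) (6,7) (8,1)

(2,8) attacks row 3 at column 8 and diagonals 7, 9.
(4,4) attacks row 3 at column 4 and diagonals 3, 5.
(5,9) attacks row 3 at column 9 and diagonals 7.
(6,7) attacks row 3 at column 7 and diagonals 4.
(8,1) attacks row 3 at column 1 and diagonals 6.
Attacked columns: {1, 3, 4, 5, 6, 7, 8, 9}. Safe: {2}.

columns 2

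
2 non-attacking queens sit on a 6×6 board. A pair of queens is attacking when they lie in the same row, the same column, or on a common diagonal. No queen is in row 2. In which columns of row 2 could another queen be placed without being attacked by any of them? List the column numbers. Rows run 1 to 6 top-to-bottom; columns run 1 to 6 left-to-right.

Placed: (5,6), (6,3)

(5,6) attacks row 2 at column 6 and diagonals 3.
(6,3) attacks row 2 at column 3.
Attacked columns: {3, 6}. Safe: {1, 2, 4, 5}.

columns 1, 2, 4, 5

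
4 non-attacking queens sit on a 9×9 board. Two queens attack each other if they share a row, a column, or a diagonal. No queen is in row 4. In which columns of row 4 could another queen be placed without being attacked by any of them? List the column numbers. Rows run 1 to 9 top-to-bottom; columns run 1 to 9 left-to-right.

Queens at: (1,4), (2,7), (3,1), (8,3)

(1,4) attacks row 4 at column 4 and diagonals 1, 7.
(2,7) attacks row 4 at column 7 and diagonals 5, 9.
(3,1) attacks row 4 at column 1 and diagonals 2.
(8,3) attacks row 4 at column 3 and diagonals 7.
Attacked columns: {1, 2, 3, 4, 5, 7, 9}. Safe: {6, 8}.

columns 6, 8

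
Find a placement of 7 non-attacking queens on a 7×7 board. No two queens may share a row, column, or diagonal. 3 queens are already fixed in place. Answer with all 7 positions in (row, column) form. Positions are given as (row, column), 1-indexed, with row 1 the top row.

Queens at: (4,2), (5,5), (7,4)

Row 1: attacked by (4,2)→{2,5}; (5,5)→{1,5}; (7,4)→{4}. Safe: 3, 6, 7. Place at column 7.
Row 2: attacked by (1,7)→{6,7}; (4,2)→{2,4}; (5,5)→{2,5}; (7,4)→{4}. Safe: 1, 3. Place at column 3.
Row 3: attacked by (1,7)→{5,7}; (2,3)→{2,3,4}; (4,2)→{1,2,3}; (5,5)→{3,5,7}; (7,4)→{4}. Safe: 6. Place at column 6.
Row 6: attacked by (1,7)→{2,7}; (2,3)→{3,7}; (3,6)→{3,6}; (4,2)→{2,4}; (5,5)→{4,5,6}; (7,4)→{3,4,5}. Safe: 1. Place at column 1.
Columns [7, 3, 6, 2, 5, 1, 4], r−c [-6, -1, -3, 2, 0, 5, 3], r+c [8, 5, 9, 6, 10, 7, 11] are all distinct, so no two queens attack.

(1,7) (2,3) (3,6) (4,2) (5,5) (6,1) (7,4)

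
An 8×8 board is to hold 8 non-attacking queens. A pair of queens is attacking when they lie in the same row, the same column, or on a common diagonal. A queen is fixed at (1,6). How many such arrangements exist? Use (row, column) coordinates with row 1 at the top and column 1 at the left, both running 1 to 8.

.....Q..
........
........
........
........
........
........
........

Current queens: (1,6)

Branch on row 2: col 1 → 1; col 2 → 2; col 3 → 8; col 4 → 4; col 8 → 1.
Sum: 1 + 2 + 8 + 4 + 1 = 16.

16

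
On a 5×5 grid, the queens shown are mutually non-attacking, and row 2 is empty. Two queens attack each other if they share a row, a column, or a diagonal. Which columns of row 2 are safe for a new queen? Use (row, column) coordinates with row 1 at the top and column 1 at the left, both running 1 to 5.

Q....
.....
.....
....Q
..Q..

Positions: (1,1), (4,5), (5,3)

columns 4

(1,1) attacks row 2 at column 1 and diagonals 2.
(4,5) attacks row 2 at column 5 and diagonals 3.
(5,3) attacks row 2 at column 3.
Attacked columns: {1, 2, 3, 5}. Safe: {4}.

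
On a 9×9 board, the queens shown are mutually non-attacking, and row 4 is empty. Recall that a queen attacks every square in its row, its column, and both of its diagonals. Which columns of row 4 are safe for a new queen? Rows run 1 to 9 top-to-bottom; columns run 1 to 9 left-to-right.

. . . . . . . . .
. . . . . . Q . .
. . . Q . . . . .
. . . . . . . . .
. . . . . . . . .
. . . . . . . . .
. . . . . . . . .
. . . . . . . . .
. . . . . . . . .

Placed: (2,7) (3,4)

columns 1, 2, 6, 8

(2,7) attacks row 4 at column 7 and diagonals 5, 9.
(3,4) attacks row 4 at column 4 and diagonals 3, 5.
Attacked columns: {3, 4, 5, 7, 9}. Safe: {1, 2, 6, 8}.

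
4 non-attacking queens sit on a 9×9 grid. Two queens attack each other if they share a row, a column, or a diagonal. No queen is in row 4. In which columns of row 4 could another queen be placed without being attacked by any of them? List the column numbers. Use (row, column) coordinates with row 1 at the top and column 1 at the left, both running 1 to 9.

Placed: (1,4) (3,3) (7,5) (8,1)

columns 6, 9

(1,4) attacks row 4 at column 4 and diagonals 1, 7.
(3,3) attacks row 4 at column 3 and diagonals 2, 4.
(7,5) attacks row 4 at column 5 and diagonals 2, 8.
(8,1) attacks row 4 at column 1 and diagonals 5.
Attacked columns: {1, 2, 3, 4, 5, 7, 8}. Safe: {6, 9}.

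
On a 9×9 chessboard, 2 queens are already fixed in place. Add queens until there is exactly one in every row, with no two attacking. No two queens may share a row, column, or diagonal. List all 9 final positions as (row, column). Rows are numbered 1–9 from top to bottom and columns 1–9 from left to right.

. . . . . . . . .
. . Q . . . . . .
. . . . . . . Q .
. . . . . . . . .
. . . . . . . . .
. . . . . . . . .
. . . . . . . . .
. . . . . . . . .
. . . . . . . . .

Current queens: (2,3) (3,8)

Row 1: attacked by (2,3)→{2,3,4}; (3,8)→{6,8}. Safe: 1, 5, 7, 9. Place at column 7.
Row 4: attacked by (1,7)→{4,7}; (2,3)→{1,3,5}; (3,8)→{7,8,9}. Safe: 2, 6. Place at column 2.
Row 5: attacked by (1,7)→{3,7}; (2,3)→{3,6}; (3,8)→{6,8}; (4,2)→{1,2,3}. Safe: 4, 5, 9. Place at column 5.
Row 6: attacked by (1,7)→{2,7}; (2,3)→{3,7}; (3,8)→{5,8}; (4,2)→{2,4}; (5,5)→{4,5,6}. Safe: 1, 9. Place at column 1.
Row 7: attacked by (1,7)→{1,7}; (2,3)→{3,8}; (3,8)→{4,8}; (4,2)→{2,5}; (5,5)→{3,5,7}; (6,1)→{1,2}. Safe: 6, 9. Place at column 9.
Row 8: attacked by (1,7)→{7}; (2,3)→{3,9}; (3,8)→{3,8}; (4,2)→{2,6}; (5,5)→{2,5,8}; (6,1)→{1,3}; (7,9)→{8,9}. Safe: 4. Place at column 4.
Row 9: attacked by (1,7)→{7}; (2,3)→{3}; (3,8)→{2,8}; (4,2)→{2,7}; (5,5)→{1,5,9}; (6,1)→{1,4}; (7,9)→{7,9}; (8,4)→{3,4,5}. Safe: 6. Place at column 6.
Columns [7, 3, 8, 2, 5, 1, 9, 4, 6], r−c [-6, -1, -5, 2, 0, 5, -2, 4, 3], r+c [8, 5, 11, 6, 10, 7, 16, 12, 15] are all distinct, so no two queens attack.

(1,7) (2,3) (3,8) (4,2) (5,5) (6,1) (7,9) (8,4) (9,6)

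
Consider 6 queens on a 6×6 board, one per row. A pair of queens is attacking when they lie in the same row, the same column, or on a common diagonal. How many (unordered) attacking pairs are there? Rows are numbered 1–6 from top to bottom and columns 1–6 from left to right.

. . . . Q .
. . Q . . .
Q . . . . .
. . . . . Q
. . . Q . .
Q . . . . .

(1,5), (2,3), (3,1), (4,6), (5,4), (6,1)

Same column: (3,1)–(6,1) (column 1).
Total attacking pairs: 1.

1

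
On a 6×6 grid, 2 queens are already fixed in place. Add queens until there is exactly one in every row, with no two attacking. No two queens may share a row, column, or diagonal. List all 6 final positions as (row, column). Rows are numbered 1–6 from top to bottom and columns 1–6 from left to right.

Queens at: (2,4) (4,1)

(1,2) (2,4) (3,6) (4,1) (5,3) (6,5)

Row 1: attacked by (2,4)→{3,4,5}; (4,1)→{1,4}. Safe: 2, 6. Place at column 2.
Row 3: attacked by (1,2)→{2,4}; (2,4)→{3,4,5}; (4,1)→{1,2}. Safe: 6. Place at column 6.
Row 5: attacked by (1,2)→{2,6}; (2,4)→{1,4}; (3,6)→{4,6}; (4,1)→{1,2}. Safe: 3, 5. Place at column 3.
Row 6: attacked by (1,2)→{2}; (2,4)→{4}; (3,6)→{3,6}; (4,1)→{1,3}; (5,3)→{2,3,4}. Safe: 5. Place at column 5.
Columns [2, 4, 6, 1, 3, 5], r−c [-1, -2, -3, 3, 2, 1], r+c [3, 6, 9, 5, 8, 11] are all distinct, so no two queens attack.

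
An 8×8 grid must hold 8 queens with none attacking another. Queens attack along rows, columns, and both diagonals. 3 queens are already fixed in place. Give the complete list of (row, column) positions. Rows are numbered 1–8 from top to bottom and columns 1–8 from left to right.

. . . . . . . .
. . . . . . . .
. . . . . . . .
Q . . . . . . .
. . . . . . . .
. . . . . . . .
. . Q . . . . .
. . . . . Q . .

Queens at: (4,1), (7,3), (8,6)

(1,8) (2,2) (3,4) (4,1) (5,7) (6,5) (7,3) (8,6)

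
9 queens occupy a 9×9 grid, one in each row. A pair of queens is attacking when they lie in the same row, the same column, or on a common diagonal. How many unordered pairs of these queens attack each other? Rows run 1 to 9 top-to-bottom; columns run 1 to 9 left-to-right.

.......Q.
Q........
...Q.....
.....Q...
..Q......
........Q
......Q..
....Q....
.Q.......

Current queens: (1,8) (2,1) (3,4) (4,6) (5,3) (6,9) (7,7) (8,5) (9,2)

All columns are distinct and no two queens satisfy |Δrow| = |Δcol|, so no pair attacks.

0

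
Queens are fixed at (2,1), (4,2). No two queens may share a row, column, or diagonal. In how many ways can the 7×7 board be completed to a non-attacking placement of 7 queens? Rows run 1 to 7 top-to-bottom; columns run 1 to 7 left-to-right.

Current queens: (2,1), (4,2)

2

Branch on row 1: col 3 → 1; col 4 → 1; col 6 → 0; col 7 → 0.
Sum: 1 + 1 + 0 + 0 = 2.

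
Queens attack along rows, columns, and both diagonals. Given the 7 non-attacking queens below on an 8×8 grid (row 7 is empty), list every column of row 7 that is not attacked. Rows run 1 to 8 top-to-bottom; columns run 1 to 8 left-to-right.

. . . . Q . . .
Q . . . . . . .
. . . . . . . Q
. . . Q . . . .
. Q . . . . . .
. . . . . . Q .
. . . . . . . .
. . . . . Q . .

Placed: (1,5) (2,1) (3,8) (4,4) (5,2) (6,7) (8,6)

columns 3

(1,5) attacks row 7 at column 5.
(2,1) attacks row 7 at column 1 and diagonals 6.
(3,8) attacks row 7 at column 8 and diagonals 4.
(4,4) attacks row 7 at column 4 and diagonals 1, 7.
(5,2) attacks row 7 at column 2 and diagonals 4.
(6,7) attacks row 7 at column 7 and diagonals 6, 8.
(8,6) attacks row 7 at column 6 and diagonals 5, 7.
Attacked columns: {1, 2, 4, 5, 6, 7, 8}. Safe: {3}.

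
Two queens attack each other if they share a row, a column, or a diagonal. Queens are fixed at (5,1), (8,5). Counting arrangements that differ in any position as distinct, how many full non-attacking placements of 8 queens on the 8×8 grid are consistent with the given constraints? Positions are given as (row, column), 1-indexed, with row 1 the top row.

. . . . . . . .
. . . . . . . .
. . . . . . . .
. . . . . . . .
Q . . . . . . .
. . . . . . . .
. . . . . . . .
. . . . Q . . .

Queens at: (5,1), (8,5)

5

Branch on row 1: col 2 → 1; col 3 → 2; col 4 → 0; col 6 → 1; col 7 → 1; col 8 → 0.
Sum: 1 + 2 + 0 + 1 + 1 + 0 = 5.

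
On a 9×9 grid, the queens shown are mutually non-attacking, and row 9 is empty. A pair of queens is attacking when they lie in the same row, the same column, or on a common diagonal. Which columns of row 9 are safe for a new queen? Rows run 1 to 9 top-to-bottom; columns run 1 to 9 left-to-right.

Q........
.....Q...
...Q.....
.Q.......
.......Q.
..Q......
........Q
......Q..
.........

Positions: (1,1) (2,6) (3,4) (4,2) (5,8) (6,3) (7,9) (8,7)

(1,1) attacks row 9 at column 1 and diagonals 9.
(2,6) attacks row 9 at column 6.
(3,4) attacks row 9 at column 4.
(4,2) attacks row 9 at column 2 and diagonals 7.
(5,8) attacks row 9 at column 8 and diagonals 4.
(6,3) attacks row 9 at column 3 and diagonals 6.
(7,9) attacks row 9 at column 9 and diagonals 7.
(8,7) attacks row 9 at column 7 and diagonals 6, 8.
Attacked columns: {1, 2, 3, 4, 6, 7, 8, 9}. Safe: {5}.

columns 5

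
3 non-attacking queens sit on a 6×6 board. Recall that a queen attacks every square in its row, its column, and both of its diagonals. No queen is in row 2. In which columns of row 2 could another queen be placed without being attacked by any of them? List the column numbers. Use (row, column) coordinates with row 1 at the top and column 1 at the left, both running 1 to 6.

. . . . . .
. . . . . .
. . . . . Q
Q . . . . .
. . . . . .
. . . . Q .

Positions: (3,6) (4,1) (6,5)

columns 2, 4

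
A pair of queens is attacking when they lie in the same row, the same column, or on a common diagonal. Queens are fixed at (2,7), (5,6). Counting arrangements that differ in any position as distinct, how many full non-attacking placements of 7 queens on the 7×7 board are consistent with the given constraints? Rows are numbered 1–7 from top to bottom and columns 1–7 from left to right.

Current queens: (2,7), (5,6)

3

Branch on row 1: col 1 → 0; col 3 → 1; col 4 → 1; col 5 → 1.
Sum: 0 + 1 + 1 + 1 = 3.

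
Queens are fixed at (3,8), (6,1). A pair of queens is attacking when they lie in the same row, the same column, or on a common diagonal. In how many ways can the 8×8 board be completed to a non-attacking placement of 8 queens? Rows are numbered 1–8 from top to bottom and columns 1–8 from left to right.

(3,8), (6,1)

Branch on row 1: col 2 → 0; col 3 → 1; col 4 → 2; col 5 → 1; col 7 → 1.
Sum: 0 + 1 + 2 + 1 + 1 = 5.

5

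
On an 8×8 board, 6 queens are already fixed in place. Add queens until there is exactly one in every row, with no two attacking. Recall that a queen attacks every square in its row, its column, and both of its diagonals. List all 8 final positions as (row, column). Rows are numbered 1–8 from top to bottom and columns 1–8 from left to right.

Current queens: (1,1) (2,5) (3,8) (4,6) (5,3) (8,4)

Row 6: attacked by (1,1)→{1,6}; (2,5)→{1,5}; (3,8)→{5,8}; (4,6)→{4,6,8}; (5,3)→{2,3,4}; (8,4)→{2,4,6}. Safe: 7. Place at column 7.
Row 7: attacked by (1,1)→{1,7}; (2,5)→{5}; (3,8)→{4,8}; (4,6)→{3,6}; (5,3)→{1,3,5}; (6,7)→{6,7,8}; (8,4)→{3,4,5}. Safe: 2. Place at column 2.
Columns [1, 5, 8, 6, 3, 7, 2, 4], r−c [0, -3, -5, -2, 2, -1, 5, 4], r+c [2, 7, 11, 10, 8, 13, 9, 12] are all distinct, so no two queens attack.

(1,1) (2,5) (3,8) (4,6) (5,3) (6,7) (7,2) (8,4)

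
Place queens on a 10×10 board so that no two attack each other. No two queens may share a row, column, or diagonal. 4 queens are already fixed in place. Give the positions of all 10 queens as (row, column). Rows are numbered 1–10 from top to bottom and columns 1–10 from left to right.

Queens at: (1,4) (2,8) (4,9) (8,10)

Row 3: attacked by (1,4)→{2,4,6}; (2,8)→{7,8,9}; (4,9)→{8,9,10}; (8,10)→{5,10}. Safe: 1, 3. Place at column 1.
Row 5: attacked by (1,4)→{4,8}; (2,8)→{5,8}; (3,1)→{1,3}; (4,9)→{8,9,10}; (8,10)→{7,10}. Safe: 2, 6. Place at column 2.
Row 6: attacked by (1,4)→{4,9}; (2,8)→{4,8}; (3,1)→{1,4}; (4,9)→{7,9}; (5,2)→{1,2,3}; (8,10)→{8,10}. Safe: 5, 6. Place at column 5.
Row 7: attacked by (1,4)→{4,10}; (2,8)→{3,8}; (3,1)→{1,5}; (4,9)→{6,9}; (5,2)→{2,4}; (6,5)→{4,5,6}; (8,10)→{9,10}. Safe: 7. Place at column 7.
Row 9: attacked by (1,4)→{4}; (2,8)→{1,8}; (3,1)→{1,7}; (4,9)→{4,9}; (5,2)→{2,6}; (6,5)→{2,5,8}; (7,7)→{5,7,9}; (8,10)→{9,10}. Safe: 3. Place at column 3.
Row 10: attacked by (1,4)→{4}; (2,8)→{8}; (3,1)→{1,8}; (4,9)→{3,9}; (5,2)→{2,7}; (6,5)→{1,5,9}; (7,7)→{4,7,10}; (8,10)→{8,10}; (9,3)→{2,3,4}. Safe: 6. Place at column 6.
Columns [4, 8, 1, 9, 2, 5, 7, 10, 3, 6], r−c [-3, -6, 2, -5, 3, 1, 0, -2, 6, 4], r+c [5, 10, 4, 13, 7, 11, 14, 18, 12, 16] are all distinct, so no two queens attack.

(1,4) (2,8) (3,1) (4,9) (5,2) (6,5) (7,7) (8,10) (9,3) (10,6)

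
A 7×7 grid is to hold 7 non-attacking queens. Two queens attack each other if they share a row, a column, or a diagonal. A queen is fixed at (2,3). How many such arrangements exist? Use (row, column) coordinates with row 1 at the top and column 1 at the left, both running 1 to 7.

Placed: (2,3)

6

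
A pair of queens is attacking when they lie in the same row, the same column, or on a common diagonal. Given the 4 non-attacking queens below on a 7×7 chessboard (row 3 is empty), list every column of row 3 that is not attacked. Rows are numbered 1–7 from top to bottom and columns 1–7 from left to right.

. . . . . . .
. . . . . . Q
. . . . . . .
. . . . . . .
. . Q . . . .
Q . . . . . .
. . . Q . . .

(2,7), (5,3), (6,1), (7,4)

columns 2

(2,7) attacks row 3 at column 7 and diagonals 6.
(5,3) attacks row 3 at column 3 and diagonals 1, 5.
(6,1) attacks row 3 at column 1 and diagonals 4.
(7,4) attacks row 3 at column 4.
Attacked columns: {1, 3, 4, 5, 6, 7}. Safe: {2}.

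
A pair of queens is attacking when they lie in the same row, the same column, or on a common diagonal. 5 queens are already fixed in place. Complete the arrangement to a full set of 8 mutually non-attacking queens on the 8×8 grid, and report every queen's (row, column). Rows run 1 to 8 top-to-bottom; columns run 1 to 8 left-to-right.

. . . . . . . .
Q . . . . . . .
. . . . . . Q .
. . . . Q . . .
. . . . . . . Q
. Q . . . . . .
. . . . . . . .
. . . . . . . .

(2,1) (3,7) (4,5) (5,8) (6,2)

Row 1: attacked by (2,1)→{1,2}; (3,7)→{5,7}; (4,5)→{2,5,8}; (5,8)→{4,8}; (6,2)→{2,7}. Safe: 3, 6. Place at column 3.
Row 7: attacked by (1,3)→{3}; (2,1)→{1,6}; (3,7)→{3,7}; (4,5)→{2,5,8}; (5,8)→{6,8}; (6,2)→{1,2,3}. Safe: 4. Place at column 4.
Row 8: attacked by (1,3)→{3}; (2,1)→{1,7}; (3,7)→{2,7}; (4,5)→{1,5}; (5,8)→{5,8}; (6,2)→{2,4}; (7,4)→{3,4,5}. Safe: 6. Place at column 6.
Columns [3, 1, 7, 5, 8, 2, 4, 6], r−c [-2, 1, -4, -1, -3, 4, 3, 2], r+c [4, 3, 10, 9, 13, 8, 11, 14] are all distinct, so no two queens attack.

(1,3) (2,1) (3,7) (4,5) (5,8) (6,2) (7,4) (8,6)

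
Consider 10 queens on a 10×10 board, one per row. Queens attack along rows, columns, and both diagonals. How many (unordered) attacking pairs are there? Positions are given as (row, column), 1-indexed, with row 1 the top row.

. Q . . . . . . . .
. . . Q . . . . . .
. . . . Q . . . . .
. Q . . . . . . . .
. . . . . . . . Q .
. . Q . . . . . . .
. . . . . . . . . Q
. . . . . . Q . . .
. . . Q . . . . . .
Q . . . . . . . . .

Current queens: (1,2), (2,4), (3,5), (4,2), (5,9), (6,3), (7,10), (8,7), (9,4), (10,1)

4

Same column: (1,2)–(4,2) (column 2); (2,4)–(9,4) (column 4).
Same diagonal: (2,4)–(3,5) (|2−3| = |4−5| = 1); (2,4)–(4,2) (|2−4| = |4−2| = 2).
Total attacking pairs: 4.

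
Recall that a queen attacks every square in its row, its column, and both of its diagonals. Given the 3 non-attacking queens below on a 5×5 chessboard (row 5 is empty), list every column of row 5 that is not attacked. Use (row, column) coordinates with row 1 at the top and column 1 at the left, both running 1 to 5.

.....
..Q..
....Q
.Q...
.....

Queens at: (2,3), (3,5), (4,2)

(2,3) attacks row 5 at column 3.
(3,5) attacks row 5 at column 5 and diagonals 3.
(4,2) attacks row 5 at column 2 and diagonals 1, 3.
Attacked columns: {1, 2, 3, 5}. Safe: {4}.

columns 4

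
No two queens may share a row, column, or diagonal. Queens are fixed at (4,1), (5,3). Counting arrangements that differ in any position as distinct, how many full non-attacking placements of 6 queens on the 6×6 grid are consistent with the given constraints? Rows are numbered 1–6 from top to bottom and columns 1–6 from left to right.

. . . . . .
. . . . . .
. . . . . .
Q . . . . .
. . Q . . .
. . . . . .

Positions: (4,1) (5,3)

Branch on row 1: col 2 → 1; col 5 → 0; col 6 → 0.
Sum: 1 + 0 + 0 = 1.

1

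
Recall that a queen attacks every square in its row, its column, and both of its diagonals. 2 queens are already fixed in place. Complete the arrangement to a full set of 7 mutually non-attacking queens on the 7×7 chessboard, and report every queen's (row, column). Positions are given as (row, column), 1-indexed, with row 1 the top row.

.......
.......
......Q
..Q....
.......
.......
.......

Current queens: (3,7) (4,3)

Row 1: attacked by (3,7)→{5,7}; (4,3)→{3,6}. Safe: 1, 2, 4. Place at column 1.
Row 2: attacked by (1,1)→{1,2}; (3,7)→{6,7}; (4,3)→{1,3,5}. Safe: 4. Place at column 4.
Row 5: attacked by (1,1)→{1,5}; (2,4)→{1,4,7}; (3,7)→{5,7}; (4,3)→{2,3,4}. Safe: 6. Place at column 6.
Row 6: attacked by (1,1)→{1,6}; (2,4)→{4}; (3,7)→{4,7}; (4,3)→{1,3,5}; (5,6)→{5,6,7}. Safe: 2. Place at column 2.
Row 7: attacked by (1,1)→{1,7}; (2,4)→{4}; (3,7)→{3,7}; (4,3)→{3,6}; (5,6)→{4,6}; (6,2)→{1,2,3}. Safe: 5. Place at column 5.
Columns [1, 4, 7, 3, 6, 2, 5], r−c [0, -2, -4, 1, -1, 4, 2], r+c [2, 6, 10, 7, 11, 8, 12] are all distinct, so no two queens attack.

(1,1) (2,4) (3,7) (4,3) (5,6) (6,2) (7,5)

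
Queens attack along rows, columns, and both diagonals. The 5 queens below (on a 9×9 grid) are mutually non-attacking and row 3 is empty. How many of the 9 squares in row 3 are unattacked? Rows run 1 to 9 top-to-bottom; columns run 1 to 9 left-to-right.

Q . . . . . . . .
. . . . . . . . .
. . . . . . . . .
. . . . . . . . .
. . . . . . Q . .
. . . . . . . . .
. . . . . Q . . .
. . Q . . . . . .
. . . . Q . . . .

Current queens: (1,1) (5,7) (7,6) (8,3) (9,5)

(1,1) attacks row 3 at column 1 and diagonals 3.
(5,7) attacks row 3 at column 7 and diagonals 5, 9.
(7,6) attacks row 3 at column 6 and diagonals 2.
(8,3) attacks row 3 at column 3 and diagonals 8.
(9,5) attacks row 3 at column 5.
Attacked columns: {1, 2, 3, 5, 6, 7, 8, 9}. Safe: {4}.

1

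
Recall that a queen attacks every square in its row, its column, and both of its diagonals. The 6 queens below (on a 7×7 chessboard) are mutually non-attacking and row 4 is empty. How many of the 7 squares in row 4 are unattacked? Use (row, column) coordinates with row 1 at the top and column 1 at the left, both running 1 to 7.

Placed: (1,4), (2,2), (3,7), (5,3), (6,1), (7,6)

1

(1,4) attacks row 4 at column 4 and diagonals 1, 7.
(2,2) attacks row 4 at column 2 and diagonals 4.
(3,7) attacks row 4 at column 7 and diagonals 6.
(5,3) attacks row 4 at column 3 and diagonals 2, 4.
(6,1) attacks row 4 at column 1 and diagonals 3.
(7,6) attacks row 4 at column 6 and diagonals 3.
Attacked columns: {1, 2, 3, 4, 6, 7}. Safe: {5}.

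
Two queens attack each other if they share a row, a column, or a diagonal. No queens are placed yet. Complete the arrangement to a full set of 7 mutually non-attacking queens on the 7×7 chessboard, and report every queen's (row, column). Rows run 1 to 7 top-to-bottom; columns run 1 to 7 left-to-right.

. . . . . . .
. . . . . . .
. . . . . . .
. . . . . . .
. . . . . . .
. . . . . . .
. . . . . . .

Row 1: Safe: 1, 2, 3, 4, 5, 6, 7. Place at column 6.
Row 2: attacked by (1,6)→{5,6,7}. Safe: 1, 2, 3, 4. Place at column 4.
Row 3: attacked by (1,6)→{4,6}; (2,4)→{3,4,5}. Safe: 1, 2, 7. Place at column 2.
Row 4: attacked by (1,6)→{3,6}; (2,4)→{2,4,6}; (3,2)→{1,2,3}. Safe: 5, 7. Place at column 7.
Row 5: attacked by (1,6)→{2,6}; (2,4)→{1,4,7}; (3,2)→{2,4}; (4,7)→{6,7}. Safe: 3, 5. Place at column 5.
Row 6: attacked by (1,6)→{1,6}; (2,4)→{4}; (3,2)→{2,5}; (4,7)→{5,7}; (5,5)→{4,5,6}. Safe: 3. Place at column 3.
Row 7: attacked by (1,6)→{6}; (2,4)→{4}; (3,2)→{2,6}; (4,7)→{4,7}; (5,5)→{3,5,7}; (6,3)→{2,3,4}. Safe: 1. Place at column 1.
Columns [6, 4, 2, 7, 5, 3, 1], r−c [-5, -2, 1, -3, 0, 3, 6], r+c [7, 6, 5, 11, 10, 9, 8] are all distinct, so no two queens attack.

(1,6) (2,4) (3,2) (4,7) (5,5) (6,3) (7,1)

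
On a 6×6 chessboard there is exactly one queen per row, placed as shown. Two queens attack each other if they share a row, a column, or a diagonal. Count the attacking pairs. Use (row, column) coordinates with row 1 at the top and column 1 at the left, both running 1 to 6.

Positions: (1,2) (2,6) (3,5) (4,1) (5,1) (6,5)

3

Same column: (3,5)–(6,5) (column 5); (4,1)–(5,1) (column 1).
Same diagonal: (2,6)–(3,5) (|2−3| = |6−5| = 1).
Total attacking pairs: 3.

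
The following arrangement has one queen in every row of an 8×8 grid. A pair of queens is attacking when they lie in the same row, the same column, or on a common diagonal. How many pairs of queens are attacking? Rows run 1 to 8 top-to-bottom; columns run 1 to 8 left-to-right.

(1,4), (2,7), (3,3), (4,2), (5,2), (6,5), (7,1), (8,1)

4

Same column: (4,2)–(5,2) (column 2); (7,1)–(8,1) (column 1).
Same diagonal: (2,7)–(8,1) (|2−8| = |7−1| = 6); (3,3)–(4,2) (|3−4| = |3−2| = 1).
Total attacking pairs: 4.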